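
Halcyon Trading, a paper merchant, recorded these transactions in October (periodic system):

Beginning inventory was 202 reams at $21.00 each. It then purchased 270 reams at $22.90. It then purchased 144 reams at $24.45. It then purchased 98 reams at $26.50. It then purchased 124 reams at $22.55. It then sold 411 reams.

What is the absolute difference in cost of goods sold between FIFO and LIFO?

FIFO COGS: 202 @ $21.00 + 209 @ $22.90 = $9,028.10
LIFO COGS: 124 @ $22.55 + 98 @ $26.50 + 144 @ $24.45 + 45 @ $22.90 = $9,944.50
Difference = |$9,028.10 − $9,944.50| = $916.40

$916.40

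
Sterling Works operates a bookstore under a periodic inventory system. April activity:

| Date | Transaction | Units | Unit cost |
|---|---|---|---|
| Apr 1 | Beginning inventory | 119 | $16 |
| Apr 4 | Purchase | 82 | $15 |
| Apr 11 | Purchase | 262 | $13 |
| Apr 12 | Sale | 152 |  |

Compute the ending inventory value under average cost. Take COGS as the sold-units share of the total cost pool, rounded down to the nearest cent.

Ending inventory = $4,392.96

Apr 12, sell 152: 152/463 × $6,540.00 → $2,147.04
Ending inventory (cost pool remaining) = $4,392.96
Check: goods available $6,540.00 = COGS $2,147.04 + ending $4,392.96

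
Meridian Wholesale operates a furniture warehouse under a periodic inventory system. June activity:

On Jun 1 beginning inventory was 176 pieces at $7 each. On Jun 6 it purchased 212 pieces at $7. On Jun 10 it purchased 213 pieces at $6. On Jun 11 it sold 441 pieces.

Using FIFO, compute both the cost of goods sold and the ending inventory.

COGS = $3,034; ending inventory = $960

Jun 11, 441 sold [FIFO — oldest first]: 176 @ $7 + 212 @ $7 + 53 @ $6 = $3,034
Ending inventory: 160 @ $6 = $960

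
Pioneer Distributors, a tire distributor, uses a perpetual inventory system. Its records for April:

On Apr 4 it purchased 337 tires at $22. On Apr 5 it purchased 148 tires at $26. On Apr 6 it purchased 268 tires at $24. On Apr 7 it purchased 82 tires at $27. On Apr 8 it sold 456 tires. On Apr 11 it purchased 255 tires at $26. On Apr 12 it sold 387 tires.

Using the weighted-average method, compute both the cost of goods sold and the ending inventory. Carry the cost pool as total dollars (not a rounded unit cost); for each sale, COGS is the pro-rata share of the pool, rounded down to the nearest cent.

COGS = $20,434.64; ending inventory = $6,103.36

After Apr 4: 337 on hand, pool $7,414.00 (≈ $22.0000 each)
After Apr 5: 485 on hand, pool $11,262.00 (≈ $23.2206 each)
After Apr 6: 753 on hand, pool $17,694.00 (≈ $23.4980 each)
After Apr 7: 835 on hand, pool $19,908.00 (≈ $23.8419 each)
Apr 8, sell 456: 456/835 × $19,908.00 → $10,871.91
After Apr 11: 634 on hand, pool $15,666.09 (≈ $24.7099 each)
Apr 12, sell 387: 387/634 × $15,666.09 → $9,562.73
Total COGS = $10,871.91 + $9,562.73 = $20,434.64
Ending inventory (cost pool remaining) = $6,103.36
Check: goods available $26,538.00 = COGS $20,434.64 + ending $6,103.36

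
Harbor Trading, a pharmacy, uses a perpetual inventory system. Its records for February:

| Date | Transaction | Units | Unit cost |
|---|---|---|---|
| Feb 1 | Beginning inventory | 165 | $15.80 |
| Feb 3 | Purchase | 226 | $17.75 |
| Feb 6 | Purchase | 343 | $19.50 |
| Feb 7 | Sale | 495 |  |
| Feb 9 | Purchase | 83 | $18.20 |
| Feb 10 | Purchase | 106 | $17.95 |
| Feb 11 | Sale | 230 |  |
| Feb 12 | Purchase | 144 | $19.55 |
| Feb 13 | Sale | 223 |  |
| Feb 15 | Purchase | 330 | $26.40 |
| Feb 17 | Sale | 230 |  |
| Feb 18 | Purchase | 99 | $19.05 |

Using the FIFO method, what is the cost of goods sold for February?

COGS = $22,465.90

Feb 7, 495 sold [FIFO — oldest first]: 165 @ $15.80 + 226 @ $17.75 + 104 @ $19.50 = $8,646.50
Feb 11, 230 sold [FIFO — oldest first]: 230 @ $19.50 = $4,485.00
Feb 13, 223 sold [FIFO — oldest first]: 9 @ $19.50 + 83 @ $18.20 + 106 @ $17.95 + 25 @ $19.55 = $4,077.55
Feb 17, 230 sold [FIFO — oldest first]: 119 @ $19.55 + 111 @ $26.40 = $5,256.85
Total COGS = $8,646.50 + $4,485.00 + $4,077.55 + $5,256.85 = $22,465.90
Ending inventory: 219 @ $26.40 + 99 @ $19.05 = $7,667.55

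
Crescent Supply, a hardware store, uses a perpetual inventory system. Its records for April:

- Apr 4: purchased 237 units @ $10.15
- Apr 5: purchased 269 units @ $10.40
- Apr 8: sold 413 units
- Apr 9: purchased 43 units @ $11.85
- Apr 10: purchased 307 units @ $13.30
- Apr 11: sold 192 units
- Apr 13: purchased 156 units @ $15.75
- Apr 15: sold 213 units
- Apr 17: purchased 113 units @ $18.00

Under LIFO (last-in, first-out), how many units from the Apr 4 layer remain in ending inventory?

93

Apr 8, 413 sold [LIFO — newest first]: 269 @ $10.40 + 144 @ $10.15 = $4,259.20
Apr 11, 192 sold [LIFO — newest first]: 192 @ $13.30 = $2,553.60
Apr 15, 213 sold [LIFO — newest first]: 156 @ $15.75 + 57 @ $13.30 = $3,215.10
Total COGS = $4,259.20 + $2,553.60 + $3,215.10 = $10,027.90
Ending inventory: 93 @ $10.15 + 43 @ $11.85 + 58 @ $13.30 + 113 @ $18.00 = $4,258.90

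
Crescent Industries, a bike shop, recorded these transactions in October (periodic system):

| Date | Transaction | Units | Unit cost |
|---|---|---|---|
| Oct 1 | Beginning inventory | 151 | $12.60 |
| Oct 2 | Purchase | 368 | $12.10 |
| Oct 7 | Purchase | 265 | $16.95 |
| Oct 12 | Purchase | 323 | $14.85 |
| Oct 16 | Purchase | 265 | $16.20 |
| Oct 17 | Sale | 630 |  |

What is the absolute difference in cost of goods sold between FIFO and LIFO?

FIFO COGS: 151 @ $12.60 + 368 @ $12.10 + 111 @ $16.95 = $8,236.85
LIFO COGS: 265 @ $16.20 + 323 @ $14.85 + 42 @ $16.95 = $9,801.45
Difference = |$8,236.85 − $9,801.45| = $1,564.60

$1,564.60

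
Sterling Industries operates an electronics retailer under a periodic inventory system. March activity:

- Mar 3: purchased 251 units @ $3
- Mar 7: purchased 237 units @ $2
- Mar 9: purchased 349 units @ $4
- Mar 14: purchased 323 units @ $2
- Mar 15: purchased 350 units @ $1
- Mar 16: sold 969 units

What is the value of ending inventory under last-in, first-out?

Ending inventory = $1,439

Mar 16, 969 sold [LIFO — newest first]: 350 @ $1 + 323 @ $2 + 296 @ $4 = $2,180
Ending inventory: 251 @ $3 + 237 @ $2 + 53 @ $4 = $1,439
Check: goods available $3,619 = COGS $2,180 + ending $1,439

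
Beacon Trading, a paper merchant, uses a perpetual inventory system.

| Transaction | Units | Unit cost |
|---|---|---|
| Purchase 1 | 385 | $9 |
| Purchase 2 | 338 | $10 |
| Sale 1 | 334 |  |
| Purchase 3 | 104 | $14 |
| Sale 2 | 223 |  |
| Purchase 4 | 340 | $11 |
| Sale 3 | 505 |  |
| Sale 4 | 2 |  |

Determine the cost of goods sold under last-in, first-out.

COGS = $11,114

Sale 1 (334) [LIFO — newest first]: 334 @ $10 = $3,340
Sale 2 (223) [LIFO — newest first]: 104 @ $14 + 4 @ $10 + 115 @ $9 = $2,531
Sale 3 (505) [LIFO — newest first]: 340 @ $11 + 165 @ $9 = $5,225
Sale 4 (2) [LIFO — newest first]: 2 @ $9 = $18
Total COGS = $3,340 + $2,531 + $5,225 + $18 = $11,114
Ending inventory: 103 @ $9 = $927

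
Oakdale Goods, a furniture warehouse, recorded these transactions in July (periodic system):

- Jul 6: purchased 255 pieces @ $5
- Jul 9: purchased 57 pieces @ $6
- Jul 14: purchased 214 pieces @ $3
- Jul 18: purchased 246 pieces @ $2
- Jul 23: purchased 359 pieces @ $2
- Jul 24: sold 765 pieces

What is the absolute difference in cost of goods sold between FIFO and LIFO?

$1,047

FIFO COGS: 255 @ $5 + 57 @ $6 + 214 @ $3 + 239 @ $2 = $2,737
LIFO COGS: 359 @ $2 + 246 @ $2 + 160 @ $3 = $1,690
Difference = |$2,737 − $1,690| = $1,047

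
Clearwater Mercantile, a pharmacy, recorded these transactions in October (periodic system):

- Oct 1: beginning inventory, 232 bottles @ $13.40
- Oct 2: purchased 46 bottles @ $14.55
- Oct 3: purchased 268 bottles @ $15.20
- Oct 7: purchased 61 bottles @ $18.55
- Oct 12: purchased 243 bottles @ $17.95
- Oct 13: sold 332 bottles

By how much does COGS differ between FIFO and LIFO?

FIFO COGS: 232 @ $13.40 + 46 @ $14.55 + 54 @ $15.20 = $4,598.90
LIFO COGS: 243 @ $17.95 + 61 @ $18.55 + 28 @ $15.20 = $5,919.00
Difference = |$4,598.90 − $5,919.00| = $1,320.10

$1,320.10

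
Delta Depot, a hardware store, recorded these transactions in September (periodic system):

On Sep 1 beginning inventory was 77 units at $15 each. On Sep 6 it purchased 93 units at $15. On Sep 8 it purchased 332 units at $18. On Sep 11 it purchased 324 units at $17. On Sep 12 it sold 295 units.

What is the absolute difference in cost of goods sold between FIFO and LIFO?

FIFO COGS: 77 @ $15 + 93 @ $15 + 125 @ $18 = $4,800
LIFO COGS: 295 @ $17 = $5,015
Difference = |$4,800 − $5,015| = $215

$215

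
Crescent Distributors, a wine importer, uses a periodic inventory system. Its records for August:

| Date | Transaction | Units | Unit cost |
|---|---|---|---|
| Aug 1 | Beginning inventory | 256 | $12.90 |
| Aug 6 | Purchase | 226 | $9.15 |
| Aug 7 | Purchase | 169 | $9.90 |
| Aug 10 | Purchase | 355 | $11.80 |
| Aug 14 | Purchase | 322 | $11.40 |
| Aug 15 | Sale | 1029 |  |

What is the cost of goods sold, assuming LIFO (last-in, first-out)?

COGS = $11,207.35

Aug 15, 1029 sold [LIFO — newest first]: 322 @ $11.40 + 355 @ $11.80 + 169 @ $9.90 + 183 @ $9.15 = $11,207.35
Ending inventory: 256 @ $12.90 + 43 @ $9.15 = $3,695.85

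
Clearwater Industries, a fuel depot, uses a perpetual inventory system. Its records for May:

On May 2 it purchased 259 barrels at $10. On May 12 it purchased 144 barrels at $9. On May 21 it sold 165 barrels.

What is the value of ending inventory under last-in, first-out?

May 21, 165 sold [LIFO — newest first]: 144 @ $9 + 21 @ $10 = $1,506
Ending inventory: 238 @ $10 = $2,380
Check: goods available $3,886 = COGS $1,506 + ending $2,380

Ending inventory = $2,380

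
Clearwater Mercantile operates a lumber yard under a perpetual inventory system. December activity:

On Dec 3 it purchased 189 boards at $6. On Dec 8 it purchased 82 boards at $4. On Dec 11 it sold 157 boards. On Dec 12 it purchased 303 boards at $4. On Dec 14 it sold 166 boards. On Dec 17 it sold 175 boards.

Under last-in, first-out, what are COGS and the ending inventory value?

COGS = $2,218; ending inventory = $456

Dec 11, 157 sold [LIFO — newest first]: 82 @ $4 + 75 @ $6 = $778
Dec 14, 166 sold [LIFO — newest first]: 166 @ $4 = $664
Dec 17, 175 sold [LIFO — newest first]: 137 @ $4 + 38 @ $6 = $776
Total COGS = $778 + $664 + $776 = $2,218
Ending inventory: 76 @ $6 = $456
Check: goods available $2,674 = COGS $2,218 + ending $456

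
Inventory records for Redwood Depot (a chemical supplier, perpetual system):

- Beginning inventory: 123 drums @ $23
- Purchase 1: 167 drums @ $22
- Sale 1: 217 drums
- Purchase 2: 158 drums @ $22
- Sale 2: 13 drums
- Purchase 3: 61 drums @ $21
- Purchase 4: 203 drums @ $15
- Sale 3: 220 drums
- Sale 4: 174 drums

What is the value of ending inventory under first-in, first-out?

Sale 1 (217) [FIFO — oldest first]: 123 @ $23 + 94 @ $22 = $4,897
Sale 2 (13) [FIFO — oldest first]: 13 @ $22 = $286
Sale 3 (220) [FIFO — oldest first]: 60 @ $22 + 158 @ $22 + 2 @ $21 = $4,838
Sale 4 (174) [FIFO — oldest first]: 59 @ $21 + 115 @ $15 = $2,964
Total COGS = $4,897 + $286 + $4,838 + $2,964 = $12,985
Ending inventory: 88 @ $15 = $1,320

Ending inventory = $1,320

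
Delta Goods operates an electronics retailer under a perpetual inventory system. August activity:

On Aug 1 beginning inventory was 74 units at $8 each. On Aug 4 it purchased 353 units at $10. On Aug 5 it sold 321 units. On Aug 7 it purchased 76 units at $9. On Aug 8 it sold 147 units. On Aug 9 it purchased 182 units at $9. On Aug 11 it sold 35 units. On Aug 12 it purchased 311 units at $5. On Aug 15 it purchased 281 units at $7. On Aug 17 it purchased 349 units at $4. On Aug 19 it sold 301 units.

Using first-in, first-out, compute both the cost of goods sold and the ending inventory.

COGS = $7,039; ending inventory = $4,323

Aug 5, 321 sold [FIFO — oldest first]: 74 @ $8 + 247 @ $10 = $3,062
Aug 8, 147 sold [FIFO — oldest first]: 106 @ $10 + 41 @ $9 = $1,429
Aug 11, 35 sold [FIFO — oldest first]: 35 @ $9 = $315
Aug 19, 301 sold [FIFO — oldest first]: 182 @ $9 + 119 @ $5 = $2,233
Total COGS = $3,062 + $1,429 + $315 + $2,233 = $7,039
Ending inventory: 192 @ $5 + 281 @ $7 + 349 @ $4 = $4,323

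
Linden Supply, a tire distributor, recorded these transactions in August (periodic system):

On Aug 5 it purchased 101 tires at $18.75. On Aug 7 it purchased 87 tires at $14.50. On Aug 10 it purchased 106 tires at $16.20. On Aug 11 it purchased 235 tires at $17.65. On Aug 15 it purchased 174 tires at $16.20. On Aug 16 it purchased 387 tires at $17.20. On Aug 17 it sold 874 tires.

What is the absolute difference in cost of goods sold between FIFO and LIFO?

$106.35

FIFO COGS: 101 @ $18.75 + 87 @ $14.50 + 106 @ $16.20 + 235 @ $17.65 + 174 @ $16.20 + 171 @ $17.20 = $14,780.20
LIFO COGS: 387 @ $17.20 + 174 @ $16.20 + 235 @ $17.65 + 78 @ $16.20 = $14,886.55
Difference = |$14,780.20 − $14,886.55| = $106.35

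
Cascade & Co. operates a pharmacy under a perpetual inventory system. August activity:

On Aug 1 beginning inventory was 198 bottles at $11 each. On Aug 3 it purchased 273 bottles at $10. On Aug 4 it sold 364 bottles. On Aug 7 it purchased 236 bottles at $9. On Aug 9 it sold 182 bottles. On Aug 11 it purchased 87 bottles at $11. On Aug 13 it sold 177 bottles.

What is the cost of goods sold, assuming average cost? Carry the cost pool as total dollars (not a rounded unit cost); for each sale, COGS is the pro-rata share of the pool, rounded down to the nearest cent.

After Aug 1: 198 on hand, pool $2,178.00 (≈ $11.0000 each)
After Aug 3: 471 on hand, pool $4,908.00 (≈ $10.4204 each)
Aug 4, sell 364: 364/471 × $4,908.00 → $3,793.01
After Aug 7: 343 on hand, pool $3,238.99 (≈ $9.4431 each)
Aug 9, sell 182: 182/343 × $3,238.99 → $1,718.64
After Aug 11: 248 on hand, pool $2,477.35 (≈ $9.9893 each)
Aug 13, sell 177: 177/248 × $2,477.35 → $1,768.10
Total COGS = $3,793.01 + $1,718.64 + $1,768.10 = $7,279.75
Ending inventory (cost pool remaining) = $709.25

COGS = $7,279.75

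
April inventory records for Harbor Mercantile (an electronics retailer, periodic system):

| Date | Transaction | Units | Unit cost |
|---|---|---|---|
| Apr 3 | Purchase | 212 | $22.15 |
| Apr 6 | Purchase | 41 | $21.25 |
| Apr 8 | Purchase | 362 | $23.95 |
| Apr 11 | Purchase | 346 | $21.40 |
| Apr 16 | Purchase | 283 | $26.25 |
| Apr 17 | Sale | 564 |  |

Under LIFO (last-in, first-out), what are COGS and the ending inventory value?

Apr 17, 564 sold [LIFO — newest first]: 283 @ $26.25 + 281 @ $21.40 = $13,442.15
Ending inventory: 212 @ $22.15 + 41 @ $21.25 + 362 @ $23.95 + 65 @ $21.40 = $15,627.95

COGS = $13,442.15; ending inventory = $15,627.95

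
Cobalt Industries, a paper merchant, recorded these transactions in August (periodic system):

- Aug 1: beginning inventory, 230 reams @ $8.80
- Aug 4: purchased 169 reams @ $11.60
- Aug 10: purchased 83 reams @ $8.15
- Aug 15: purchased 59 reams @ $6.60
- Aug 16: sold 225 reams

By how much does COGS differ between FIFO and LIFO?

$48.65

FIFO COGS: 225 @ $8.80 = $1,980.00
LIFO COGS: 59 @ $6.60 + 83 @ $8.15 + 83 @ $11.60 = $2,028.65
Difference = |$1,980.00 − $2,028.65| = $48.65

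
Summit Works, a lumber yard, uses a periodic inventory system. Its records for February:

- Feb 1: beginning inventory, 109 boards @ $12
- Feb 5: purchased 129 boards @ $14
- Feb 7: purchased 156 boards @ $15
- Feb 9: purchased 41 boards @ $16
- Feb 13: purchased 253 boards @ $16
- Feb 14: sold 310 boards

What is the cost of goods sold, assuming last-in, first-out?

COGS = $4,944

Feb 14, 310 sold [LIFO — newest first]: 253 @ $16 + 41 @ $16 + 16 @ $15 = $4,944
Ending inventory: 109 @ $12 + 129 @ $14 + 140 @ $15 = $5,214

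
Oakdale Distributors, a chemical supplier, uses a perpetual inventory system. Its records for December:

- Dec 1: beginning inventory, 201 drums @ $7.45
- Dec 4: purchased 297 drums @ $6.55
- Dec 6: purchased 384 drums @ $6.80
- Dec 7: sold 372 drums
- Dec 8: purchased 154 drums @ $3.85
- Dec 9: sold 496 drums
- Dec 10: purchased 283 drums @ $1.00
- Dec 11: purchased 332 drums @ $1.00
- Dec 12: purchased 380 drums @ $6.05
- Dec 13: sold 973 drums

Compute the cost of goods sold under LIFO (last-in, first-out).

COGS = $8,287.30

Dec 7, 372 sold [LIFO — newest first]: 372 @ $6.80 = $2,529.60
Dec 9, 496 sold [LIFO — newest first]: 154 @ $3.85 + 12 @ $6.80 + 297 @ $6.55 + 33 @ $7.45 = $2,865.70
Dec 13, 973 sold [LIFO — newest first]: 380 @ $6.05 + 332 @ $1.00 + 261 @ $1.00 = $2,892.00
Total COGS = $2,529.60 + $2,865.70 + $2,892.00 = $8,287.30
Ending inventory: 168 @ $7.45 + 22 @ $1.00 = $1,273.60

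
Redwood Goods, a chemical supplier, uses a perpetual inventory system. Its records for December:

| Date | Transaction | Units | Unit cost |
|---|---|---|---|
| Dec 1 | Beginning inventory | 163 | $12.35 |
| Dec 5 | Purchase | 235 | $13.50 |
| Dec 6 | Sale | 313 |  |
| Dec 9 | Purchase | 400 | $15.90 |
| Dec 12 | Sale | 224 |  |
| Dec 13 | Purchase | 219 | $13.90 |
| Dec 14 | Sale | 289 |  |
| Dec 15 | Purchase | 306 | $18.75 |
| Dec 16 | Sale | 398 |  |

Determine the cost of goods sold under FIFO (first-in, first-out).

COGS = $18,470.90

Dec 6, 313 sold [FIFO — oldest first]: 163 @ $12.35 + 150 @ $13.50 = $4,038.05
Dec 12, 224 sold [FIFO — oldest first]: 85 @ $13.50 + 139 @ $15.90 = $3,357.60
Dec 14, 289 sold [FIFO — oldest first]: 261 @ $15.90 + 28 @ $13.90 = $4,539.10
Dec 16, 398 sold [FIFO — oldest first]: 191 @ $13.90 + 207 @ $18.75 = $6,536.15
Total COGS = $4,038.05 + $3,357.60 + $4,539.10 + $6,536.15 = $18,470.90
Ending inventory: 99 @ $18.75 = $1,856.25
Check: goods available $20,327.15 = COGS $18,470.90 + ending $1,856.25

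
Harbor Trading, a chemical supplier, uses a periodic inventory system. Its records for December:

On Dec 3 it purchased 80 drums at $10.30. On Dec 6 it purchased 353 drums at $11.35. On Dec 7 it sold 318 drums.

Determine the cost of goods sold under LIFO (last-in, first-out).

COGS = $3,609.30

Dec 7, 318 sold [LIFO — newest first]: 318 @ $11.35 = $3,609.30
Ending inventory: 80 @ $10.30 + 35 @ $11.35 = $1,221.25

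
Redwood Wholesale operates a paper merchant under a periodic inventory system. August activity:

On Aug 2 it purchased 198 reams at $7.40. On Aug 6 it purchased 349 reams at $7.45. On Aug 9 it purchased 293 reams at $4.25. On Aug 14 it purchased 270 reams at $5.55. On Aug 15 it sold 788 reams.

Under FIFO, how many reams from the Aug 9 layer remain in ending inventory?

52

Aug 15, 788 sold [FIFO — oldest first]: 198 @ $7.40 + 349 @ $7.45 + 241 @ $4.25 = $5,089.50
Ending inventory: 52 @ $4.25 + 270 @ $5.55 = $1,719.50
Check: goods available $6,809.00 = COGS $5,089.50 + ending $1,719.50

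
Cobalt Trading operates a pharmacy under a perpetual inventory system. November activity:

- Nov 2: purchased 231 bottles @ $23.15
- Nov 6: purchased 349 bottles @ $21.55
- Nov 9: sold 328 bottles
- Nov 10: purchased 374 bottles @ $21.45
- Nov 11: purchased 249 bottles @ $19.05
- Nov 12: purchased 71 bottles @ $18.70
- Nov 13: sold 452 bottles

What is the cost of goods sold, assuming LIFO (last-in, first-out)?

Nov 9, 328 sold [LIFO — newest first]: 328 @ $21.55 = $7,068.40
Nov 13, 452 sold [LIFO — newest first]: 71 @ $18.70 + 249 @ $19.05 + 132 @ $21.45 = $8,902.55
Total COGS = $7,068.40 + $8,902.55 = $15,970.95
Ending inventory: 231 @ $23.15 + 21 @ $21.55 + 242 @ $21.45 = $10,991.10
Check: goods available $26,962.05 = COGS $15,970.95 + ending $10,991.10

COGS = $15,970.95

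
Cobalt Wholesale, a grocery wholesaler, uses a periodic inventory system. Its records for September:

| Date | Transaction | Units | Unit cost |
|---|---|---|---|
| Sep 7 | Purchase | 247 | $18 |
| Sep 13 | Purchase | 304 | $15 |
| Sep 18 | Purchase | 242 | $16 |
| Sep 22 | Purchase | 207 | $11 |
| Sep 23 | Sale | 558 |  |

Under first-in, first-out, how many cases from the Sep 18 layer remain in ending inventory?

235

Sep 23, 558 sold [FIFO — oldest first]: 247 @ $18 + 304 @ $15 + 7 @ $16 = $9,118
Ending inventory: 235 @ $16 + 207 @ $11 = $6,037
Check: goods available $15,155 = COGS $9,118 + ending $6,037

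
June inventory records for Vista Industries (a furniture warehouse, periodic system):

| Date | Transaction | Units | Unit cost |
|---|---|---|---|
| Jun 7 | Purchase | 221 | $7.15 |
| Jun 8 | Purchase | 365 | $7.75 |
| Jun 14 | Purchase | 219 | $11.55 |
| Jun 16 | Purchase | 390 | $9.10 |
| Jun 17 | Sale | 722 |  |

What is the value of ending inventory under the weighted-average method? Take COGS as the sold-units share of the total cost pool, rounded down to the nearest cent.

Ending inventory = $4,151.06

Jun 17, sell 722: 722/1195 × $10,487.35 → $6,336.29
Ending inventory (cost pool remaining) = $4,151.06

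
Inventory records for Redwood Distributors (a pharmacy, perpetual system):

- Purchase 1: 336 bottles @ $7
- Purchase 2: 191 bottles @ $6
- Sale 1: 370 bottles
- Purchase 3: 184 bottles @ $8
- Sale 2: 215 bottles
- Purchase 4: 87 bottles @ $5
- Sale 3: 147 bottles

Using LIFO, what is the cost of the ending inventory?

Ending inventory = $462

Sale 1 (370) [LIFO — newest first]: 191 @ $6 + 179 @ $7 = $2,399
Sale 2 (215) [LIFO — newest first]: 184 @ $8 + 31 @ $7 = $1,689
Sale 3 (147) [LIFO — newest first]: 87 @ $5 + 60 @ $7 = $855
Total COGS = $2,399 + $1,689 + $855 = $4,943
Ending inventory: 66 @ $7 = $462
Check: goods available $5,405 = COGS $4,943 + ending $462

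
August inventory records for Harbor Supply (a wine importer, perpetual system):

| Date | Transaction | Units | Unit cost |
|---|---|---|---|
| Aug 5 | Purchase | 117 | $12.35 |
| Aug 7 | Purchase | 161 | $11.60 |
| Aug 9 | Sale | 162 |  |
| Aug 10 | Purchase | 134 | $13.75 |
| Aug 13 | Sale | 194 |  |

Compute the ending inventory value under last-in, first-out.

Ending inventory = $691.60

Aug 9, 162 sold [LIFO — newest first]: 161 @ $11.60 + 1 @ $12.35 = $1,879.95
Aug 13, 194 sold [LIFO — newest first]: 134 @ $13.75 + 60 @ $12.35 = $2,583.50
Total COGS = $1,879.95 + $2,583.50 = $4,463.45
Ending inventory: 56 @ $12.35 = $691.60
Check: goods available $5,155.05 = COGS $4,463.45 + ending $691.60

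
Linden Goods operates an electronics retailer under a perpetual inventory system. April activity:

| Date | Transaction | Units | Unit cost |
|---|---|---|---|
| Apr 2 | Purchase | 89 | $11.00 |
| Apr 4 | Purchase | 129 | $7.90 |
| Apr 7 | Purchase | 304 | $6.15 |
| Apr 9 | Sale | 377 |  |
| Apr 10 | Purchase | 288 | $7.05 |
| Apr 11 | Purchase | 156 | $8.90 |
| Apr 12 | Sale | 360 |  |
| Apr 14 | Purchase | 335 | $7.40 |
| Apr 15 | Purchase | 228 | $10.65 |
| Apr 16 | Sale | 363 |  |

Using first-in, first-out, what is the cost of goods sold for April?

Apr 9, 377 sold [FIFO — oldest first]: 89 @ $11.00 + 129 @ $7.90 + 159 @ $6.15 = $2,975.95
Apr 12, 360 sold [FIFO — oldest first]: 145 @ $6.15 + 215 @ $7.05 = $2,407.50
Apr 16, 363 sold [FIFO — oldest first]: 73 @ $7.05 + 156 @ $8.90 + 134 @ $7.40 = $2,894.65
Total COGS = $2,975.95 + $2,407.50 + $2,894.65 = $8,278.10
Ending inventory: 201 @ $7.40 + 228 @ $10.65 = $3,915.60
Check: goods available $12,193.70 = COGS $8,278.10 + ending $3,915.60

COGS = $8,278.10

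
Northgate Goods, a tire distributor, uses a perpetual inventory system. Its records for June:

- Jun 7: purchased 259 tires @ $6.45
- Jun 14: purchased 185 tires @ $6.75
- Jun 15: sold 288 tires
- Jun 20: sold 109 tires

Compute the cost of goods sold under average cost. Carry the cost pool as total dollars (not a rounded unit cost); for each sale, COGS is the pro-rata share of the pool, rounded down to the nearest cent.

After Jun 7: 259 on hand, pool $1,670.55 (≈ $6.4500 each)
After Jun 14: 444 on hand, pool $2,919.30 (≈ $6.5750 each)
Jun 15, sell 288: 288/444 × $2,919.30 → $1,893.60
Jun 20, sell 109: 109/156 × $1,025.70 → $716.67
Total COGS = $1,893.60 + $716.67 = $2,610.27
Ending inventory (cost pool remaining) = $309.03

COGS = $2,610.27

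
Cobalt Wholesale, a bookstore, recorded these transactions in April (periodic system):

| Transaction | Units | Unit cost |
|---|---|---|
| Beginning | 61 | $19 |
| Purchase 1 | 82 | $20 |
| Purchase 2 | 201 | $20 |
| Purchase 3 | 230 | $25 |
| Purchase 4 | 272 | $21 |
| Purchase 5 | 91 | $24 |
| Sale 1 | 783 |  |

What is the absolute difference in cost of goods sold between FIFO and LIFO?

$488

FIFO COGS: 61 @ $19 + 82 @ $20 + 201 @ $20 + 230 @ $25 + 209 @ $21 = $16,958
LIFO COGS: 91 @ $24 + 272 @ $21 + 230 @ $25 + 190 @ $20 = $17,446
Difference = |$16,958 − $17,446| = $488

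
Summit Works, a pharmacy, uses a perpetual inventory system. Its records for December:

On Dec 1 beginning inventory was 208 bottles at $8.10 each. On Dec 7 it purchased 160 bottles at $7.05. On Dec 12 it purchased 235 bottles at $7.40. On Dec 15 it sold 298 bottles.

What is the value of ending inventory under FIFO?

Dec 15, 298 sold [FIFO — oldest first]: 208 @ $8.10 + 90 @ $7.05 = $2,319.30
Ending inventory: 70 @ $7.05 + 235 @ $7.40 = $2,232.50

Ending inventory = $2,232.50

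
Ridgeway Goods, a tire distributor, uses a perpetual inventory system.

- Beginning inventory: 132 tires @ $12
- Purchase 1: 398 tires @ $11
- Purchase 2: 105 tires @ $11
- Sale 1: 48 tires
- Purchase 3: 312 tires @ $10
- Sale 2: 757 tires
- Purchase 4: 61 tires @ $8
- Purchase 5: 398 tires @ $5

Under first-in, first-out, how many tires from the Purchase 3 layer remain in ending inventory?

Sale 1 (48) [FIFO — oldest first]: 48 @ $12 = $576
Sale 2 (757) [FIFO — oldest first]: 84 @ $12 + 398 @ $11 + 105 @ $11 + 170 @ $10 = $8,241
Total COGS = $576 + $8,241 = $8,817
Ending inventory: 142 @ $10 + 61 @ $8 + 398 @ $5 = $3,898

142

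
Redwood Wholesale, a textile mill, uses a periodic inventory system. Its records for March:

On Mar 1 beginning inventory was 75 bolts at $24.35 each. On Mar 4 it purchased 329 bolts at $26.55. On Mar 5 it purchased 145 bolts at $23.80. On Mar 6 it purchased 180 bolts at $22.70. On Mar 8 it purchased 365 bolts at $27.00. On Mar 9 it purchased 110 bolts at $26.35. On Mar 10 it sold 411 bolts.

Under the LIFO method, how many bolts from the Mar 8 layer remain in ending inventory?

64

Mar 10, 411 sold [LIFO — newest first]: 110 @ $26.35 + 301 @ $27.00 = $11,025.50
Ending inventory: 75 @ $24.35 + 329 @ $26.55 + 145 @ $23.80 + 180 @ $22.70 + 64 @ $27.00 = $19,826.20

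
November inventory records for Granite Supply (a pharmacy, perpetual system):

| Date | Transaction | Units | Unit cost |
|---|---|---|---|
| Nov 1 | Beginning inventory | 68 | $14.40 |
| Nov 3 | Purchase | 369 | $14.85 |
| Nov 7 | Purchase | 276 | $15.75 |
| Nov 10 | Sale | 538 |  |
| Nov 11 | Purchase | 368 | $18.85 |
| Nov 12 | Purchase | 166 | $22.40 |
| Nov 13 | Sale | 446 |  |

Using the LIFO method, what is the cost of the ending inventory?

Ending inventory = $4,226.95

Nov 10, 538 sold [LIFO — newest first]: 276 @ $15.75 + 262 @ $14.85 = $8,237.70
Nov 13, 446 sold [LIFO — newest first]: 166 @ $22.40 + 280 @ $18.85 = $8,996.40
Total COGS = $8,237.70 + $8,996.40 = $17,234.10
Ending inventory: 68 @ $14.40 + 107 @ $14.85 + 88 @ $18.85 = $4,226.95
Check: goods available $21,461.05 = COGS $17,234.10 + ending $4,226.95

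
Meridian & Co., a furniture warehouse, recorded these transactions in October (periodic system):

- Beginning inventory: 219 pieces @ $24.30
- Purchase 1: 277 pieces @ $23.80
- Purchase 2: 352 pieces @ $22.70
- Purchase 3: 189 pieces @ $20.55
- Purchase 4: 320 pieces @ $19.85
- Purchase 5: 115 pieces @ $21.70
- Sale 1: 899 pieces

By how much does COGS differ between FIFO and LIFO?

$1,978.80

FIFO COGS: 219 @ $24.30 + 277 @ $23.80 + 352 @ $22.70 + 51 @ $20.55 = $20,952.75
LIFO COGS: 115 @ $21.70 + 320 @ $19.85 + 189 @ $20.55 + 275 @ $22.70 = $18,973.95
Difference = |$20,952.75 − $18,973.95| = $1,978.80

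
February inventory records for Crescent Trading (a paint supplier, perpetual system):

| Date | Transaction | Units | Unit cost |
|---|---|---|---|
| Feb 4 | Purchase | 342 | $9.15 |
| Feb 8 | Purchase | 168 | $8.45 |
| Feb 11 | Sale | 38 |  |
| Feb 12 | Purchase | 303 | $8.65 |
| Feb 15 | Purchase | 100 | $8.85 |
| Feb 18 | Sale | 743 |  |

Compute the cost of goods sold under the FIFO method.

Feb 11, 38 sold [FIFO — oldest first]: 38 @ $9.15 = $347.70
Feb 18, 743 sold [FIFO — oldest first]: 304 @ $9.15 + 168 @ $8.45 + 271 @ $8.65 = $6,545.35
Total COGS = $347.70 + $6,545.35 = $6,893.05
Ending inventory: 32 @ $8.65 + 100 @ $8.85 = $1,161.80

COGS = $6,893.05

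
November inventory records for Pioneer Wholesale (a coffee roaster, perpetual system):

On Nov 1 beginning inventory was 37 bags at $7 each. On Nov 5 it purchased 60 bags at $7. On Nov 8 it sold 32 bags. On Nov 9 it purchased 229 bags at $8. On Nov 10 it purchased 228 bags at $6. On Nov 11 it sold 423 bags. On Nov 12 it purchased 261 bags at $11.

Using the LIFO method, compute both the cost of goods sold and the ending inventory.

Nov 8, 32 sold [LIFO — newest first]: 32 @ $7 = $224
Nov 11, 423 sold [LIFO — newest first]: 228 @ $6 + 195 @ $8 = $2,928
Total COGS = $224 + $2,928 = $3,152
Ending inventory: 37 @ $7 + 28 @ $7 + 34 @ $8 + 261 @ $11 = $3,598
Check: goods available $6,750 = COGS $3,152 + ending $3,598

COGS = $3,152; ending inventory = $3,598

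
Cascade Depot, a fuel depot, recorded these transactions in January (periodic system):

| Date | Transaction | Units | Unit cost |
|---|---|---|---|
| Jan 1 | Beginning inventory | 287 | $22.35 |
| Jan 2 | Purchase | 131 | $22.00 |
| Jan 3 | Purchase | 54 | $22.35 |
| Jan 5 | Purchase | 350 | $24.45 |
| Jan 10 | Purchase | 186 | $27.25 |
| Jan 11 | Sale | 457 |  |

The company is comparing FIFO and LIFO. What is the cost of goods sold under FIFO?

COGS = $10,168.10

FIFO COGS: 287 @ $22.35 + 131 @ $22.00 + 39 @ $22.35 = $10,168.10
LIFO COGS: 186 @ $27.25 + 271 @ $24.45 = $11,694.45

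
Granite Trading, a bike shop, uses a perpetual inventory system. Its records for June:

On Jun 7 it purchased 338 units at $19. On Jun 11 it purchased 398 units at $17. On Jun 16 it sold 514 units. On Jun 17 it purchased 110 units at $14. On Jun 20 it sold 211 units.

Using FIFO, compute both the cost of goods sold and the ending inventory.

COGS = $13,001; ending inventory = $1,727

Jun 16, 514 sold [FIFO — oldest first]: 338 @ $19 + 176 @ $17 = $9,414
Jun 20, 211 sold [FIFO — oldest first]: 211 @ $17 = $3,587
Total COGS = $9,414 + $3,587 = $13,001
Ending inventory: 11 @ $17 + 110 @ $14 = $1,727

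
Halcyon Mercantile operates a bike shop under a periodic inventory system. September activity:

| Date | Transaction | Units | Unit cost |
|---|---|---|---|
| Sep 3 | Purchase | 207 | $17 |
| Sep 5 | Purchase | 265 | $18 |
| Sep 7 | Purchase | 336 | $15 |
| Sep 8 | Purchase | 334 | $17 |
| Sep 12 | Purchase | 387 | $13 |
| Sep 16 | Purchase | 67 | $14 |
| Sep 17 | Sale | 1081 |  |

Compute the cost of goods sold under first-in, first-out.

Sep 17, 1081 sold [FIFO — oldest first]: 207 @ $17 + 265 @ $18 + 336 @ $15 + 273 @ $17 = $17,970
Ending inventory: 61 @ $17 + 387 @ $13 + 67 @ $14 = $7,006

COGS = $17,970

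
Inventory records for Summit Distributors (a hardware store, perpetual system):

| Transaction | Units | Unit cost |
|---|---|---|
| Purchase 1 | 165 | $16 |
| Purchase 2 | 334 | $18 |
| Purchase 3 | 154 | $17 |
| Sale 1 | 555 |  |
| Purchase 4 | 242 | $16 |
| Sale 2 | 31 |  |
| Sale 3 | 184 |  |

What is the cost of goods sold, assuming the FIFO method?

Sale 1 (555) [FIFO — oldest first]: 165 @ $16 + 334 @ $18 + 56 @ $17 = $9,604
Sale 2 (31) [FIFO — oldest first]: 31 @ $17 = $527
Sale 3 (184) [FIFO — oldest first]: 67 @ $17 + 117 @ $16 = $3,011
Total COGS = $9,604 + $527 + $3,011 = $13,142
Ending inventory: 125 @ $16 = $2,000

COGS = $13,142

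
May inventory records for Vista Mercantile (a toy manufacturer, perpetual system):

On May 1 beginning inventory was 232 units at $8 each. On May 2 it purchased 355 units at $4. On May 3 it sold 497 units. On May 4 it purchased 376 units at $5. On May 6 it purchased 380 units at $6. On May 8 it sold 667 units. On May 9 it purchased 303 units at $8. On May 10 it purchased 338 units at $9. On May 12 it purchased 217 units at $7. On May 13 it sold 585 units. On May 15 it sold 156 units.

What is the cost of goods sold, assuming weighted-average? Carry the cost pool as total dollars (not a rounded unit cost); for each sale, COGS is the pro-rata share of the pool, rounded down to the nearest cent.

After May 1: 232 on hand, pool $1,856.00 (≈ $8.0000 each)
After May 2: 587 on hand, pool $3,276.00 (≈ $5.5809 each)
May 3, sell 497: 497/587 × $3,276.00 → $2,773.71
After May 4: 466 on hand, pool $2,382.29 (≈ $5.1122 each)
After May 6: 846 on hand, pool $4,662.29 (≈ $5.5110 each)
May 8, sell 667: 667/846 × $4,662.29 → $3,675.82
After May 9: 482 on hand, pool $3,410.47 (≈ $7.0757 each)
After May 10: 820 on hand, pool $6,452.47 (≈ $7.8689 each)
After May 12: 1037 on hand, pool $7,971.47 (≈ $7.6870 each)
May 13, sell 585: 585/1037 × $7,971.47 → $4,496.92
May 15, sell 156: 156/452 × $3,474.55 → $1,199.18
Total COGS = $2,773.71 + $3,675.82 + $4,496.92 + $1,199.18 = $12,145.63
Ending inventory (cost pool remaining) = $2,275.37

COGS = $12,145.63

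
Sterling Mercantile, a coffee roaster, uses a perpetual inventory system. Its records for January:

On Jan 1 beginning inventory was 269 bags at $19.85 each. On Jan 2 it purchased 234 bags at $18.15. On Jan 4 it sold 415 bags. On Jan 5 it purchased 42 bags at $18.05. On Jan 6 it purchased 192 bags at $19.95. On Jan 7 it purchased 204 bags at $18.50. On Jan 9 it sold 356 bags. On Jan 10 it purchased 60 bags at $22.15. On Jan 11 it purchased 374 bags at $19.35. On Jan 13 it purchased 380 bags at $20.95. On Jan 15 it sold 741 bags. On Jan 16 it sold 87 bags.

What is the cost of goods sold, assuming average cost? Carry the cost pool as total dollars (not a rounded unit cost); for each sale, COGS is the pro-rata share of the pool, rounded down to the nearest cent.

COGS = $31,341.60

After Jan 1: 269 on hand, pool $5,339.65 (≈ $19.8500 each)
After Jan 2: 503 on hand, pool $9,586.75 (≈ $19.0591 each)
Jan 4, sell 415: 415/503 × $9,586.75 → $7,909.54
After Jan 5: 130 on hand, pool $2,435.31 (≈ $18.7332 each)
After Jan 6: 322 on hand, pool $6,265.71 (≈ $19.4587 each)
After Jan 7: 526 on hand, pool $10,039.71 (≈ $19.0869 each)
Jan 9, sell 356: 356/526 × $10,039.71 → $6,794.93
After Jan 10: 230 on hand, pool $4,573.78 (≈ $19.8860 each)
After Jan 11: 604 on hand, pool $11,810.68 (≈ $19.5541 each)
After Jan 13: 984 on hand, pool $19,771.68 (≈ $20.0932 each)
Jan 15, sell 741: 741/984 × $19,771.68 → $14,889.03
Jan 16, sell 87: 87/243 × $4,882.65 → $1,748.10
Total COGS = $7,909.54 + $6,794.93 + $14,889.03 + $1,748.10 = $31,341.60
Ending inventory (cost pool remaining) = $3,134.55
Check: goods available $34,476.15 = COGS $31,341.60 + ending $3,134.55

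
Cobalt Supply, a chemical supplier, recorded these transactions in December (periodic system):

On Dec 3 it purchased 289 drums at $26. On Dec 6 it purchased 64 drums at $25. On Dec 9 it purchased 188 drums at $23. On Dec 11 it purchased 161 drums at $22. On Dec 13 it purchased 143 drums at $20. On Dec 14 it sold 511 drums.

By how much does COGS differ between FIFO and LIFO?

FIFO COGS: 289 @ $26 + 64 @ $25 + 158 @ $23 = $12,748
LIFO COGS: 143 @ $20 + 161 @ $22 + 188 @ $23 + 19 @ $25 = $11,201
Difference = |$12,748 − $11,201| = $1,547

$1,547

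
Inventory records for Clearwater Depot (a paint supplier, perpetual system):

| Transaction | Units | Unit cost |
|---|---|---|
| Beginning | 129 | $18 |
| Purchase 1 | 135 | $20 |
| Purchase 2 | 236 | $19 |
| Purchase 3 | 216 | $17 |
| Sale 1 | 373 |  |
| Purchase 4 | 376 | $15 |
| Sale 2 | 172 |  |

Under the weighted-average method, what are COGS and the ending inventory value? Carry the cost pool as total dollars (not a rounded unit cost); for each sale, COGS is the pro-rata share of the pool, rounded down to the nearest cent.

After Beginning: 129 on hand, pool $2,322.00 (≈ $18.0000 each)
After Purchase 1: 264 on hand, pool $5,022.00 (≈ $19.0227 each)
After Purchase 2: 500 on hand, pool $9,506.00 (≈ $19.0120 each)
After Purchase 3: 716 on hand, pool $13,178.00 (≈ $18.4050 each)
Sale 1, sell 373: 373/716 × $13,178.00 → $6,865.07
After Purchase 4: 719 on hand, pool $11,952.93 (≈ $16.6244 each)
Sale 2, sell 172: 172/719 × $11,952.93 → $2,859.39
Total COGS = $6,865.07 + $2,859.39 = $9,724.46
Ending inventory (cost pool remaining) = $9,093.54

COGS = $9,724.46; ending inventory = $9,093.54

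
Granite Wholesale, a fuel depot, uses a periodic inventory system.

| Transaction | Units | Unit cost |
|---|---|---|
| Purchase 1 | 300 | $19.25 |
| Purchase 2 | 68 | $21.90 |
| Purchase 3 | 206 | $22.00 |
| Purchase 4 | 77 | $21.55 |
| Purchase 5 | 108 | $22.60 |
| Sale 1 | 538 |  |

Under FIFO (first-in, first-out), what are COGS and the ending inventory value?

COGS = $11,004.20; ending inventory = $4,892.15

Sale 1 (538) [FIFO — oldest first]: 300 @ $19.25 + 68 @ $21.90 + 170 @ $22.00 = $11,004.20
Ending inventory: 36 @ $22.00 + 77 @ $21.55 + 108 @ $22.60 = $4,892.15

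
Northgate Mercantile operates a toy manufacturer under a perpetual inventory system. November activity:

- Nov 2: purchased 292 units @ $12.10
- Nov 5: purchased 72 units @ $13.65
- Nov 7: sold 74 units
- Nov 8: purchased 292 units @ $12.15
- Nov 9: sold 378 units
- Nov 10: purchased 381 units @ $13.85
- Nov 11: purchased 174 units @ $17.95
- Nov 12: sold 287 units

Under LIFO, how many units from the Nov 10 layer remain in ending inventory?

268

Nov 7, 74 sold [LIFO — newest first]: 72 @ $13.65 + 2 @ $12.10 = $1,007.00
Nov 9, 378 sold [LIFO — newest first]: 292 @ $12.15 + 86 @ $12.10 = $4,588.40
Nov 12, 287 sold [LIFO — newest first]: 174 @ $17.95 + 113 @ $13.85 = $4,688.35
Total COGS = $1,007.00 + $4,588.40 + $4,688.35 = $10,283.75
Ending inventory: 204 @ $12.10 + 268 @ $13.85 = $6,180.20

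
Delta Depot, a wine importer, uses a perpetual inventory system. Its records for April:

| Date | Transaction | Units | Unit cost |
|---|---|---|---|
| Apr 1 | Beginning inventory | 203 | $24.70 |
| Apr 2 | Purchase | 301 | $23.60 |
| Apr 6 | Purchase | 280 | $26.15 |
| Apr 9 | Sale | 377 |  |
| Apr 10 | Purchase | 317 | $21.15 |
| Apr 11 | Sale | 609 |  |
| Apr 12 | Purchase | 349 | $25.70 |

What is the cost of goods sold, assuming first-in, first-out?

Apr 9, 377 sold [FIFO — oldest first]: 203 @ $24.70 + 174 @ $23.60 = $9,120.50
Apr 11, 609 sold [FIFO — oldest first]: 127 @ $23.60 + 280 @ $26.15 + 202 @ $21.15 = $14,591.50
Total COGS = $9,120.50 + $14,591.50 = $23,712.00
Ending inventory: 115 @ $21.15 + 349 @ $25.70 = $11,401.55
Check: goods available $35,113.55 = COGS $23,712.00 + ending $11,401.55

COGS = $23,712.00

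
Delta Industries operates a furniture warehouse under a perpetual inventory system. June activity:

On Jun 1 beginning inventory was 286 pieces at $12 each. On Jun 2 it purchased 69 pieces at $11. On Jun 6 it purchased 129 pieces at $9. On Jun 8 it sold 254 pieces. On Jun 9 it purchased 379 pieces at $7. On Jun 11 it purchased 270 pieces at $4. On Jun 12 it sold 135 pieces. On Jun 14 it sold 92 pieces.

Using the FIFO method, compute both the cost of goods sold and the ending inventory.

COGS = $5,325; ending inventory = $3,760

Jun 8, 254 sold [FIFO — oldest first]: 254 @ $12 = $3,048
Jun 12, 135 sold [FIFO — oldest first]: 32 @ $12 + 69 @ $11 + 34 @ $9 = $1,449
Jun 14, 92 sold [FIFO — oldest first]: 92 @ $9 = $828
Total COGS = $3,048 + $1,449 + $828 = $5,325
Ending inventory: 3 @ $9 + 379 @ $7 + 270 @ $4 = $3,760
Check: goods available $9,085 = COGS $5,325 + ending $3,760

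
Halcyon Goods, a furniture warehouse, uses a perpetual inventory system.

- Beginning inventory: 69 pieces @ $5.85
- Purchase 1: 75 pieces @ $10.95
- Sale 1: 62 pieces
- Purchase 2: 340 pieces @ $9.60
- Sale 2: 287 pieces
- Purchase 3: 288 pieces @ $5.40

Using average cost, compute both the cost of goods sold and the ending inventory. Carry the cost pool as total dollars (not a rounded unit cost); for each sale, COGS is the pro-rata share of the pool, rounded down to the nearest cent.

COGS = $3,221.58; ending inventory = $2,822.52

After Beginning: 69 on hand, pool $403.65 (≈ $5.8500 each)
After Purchase 1: 144 on hand, pool $1,224.90 (≈ $8.5062 each)
Sale 1, sell 62: 62/144 × $1,224.90 → $527.38
After Purchase 2: 422 on hand, pool $3,961.52 (≈ $9.3875 each)
Sale 2, sell 287: 287/422 × $3,961.52 → $2,694.20
After Purchase 3: 423 on hand, pool $2,822.52 (≈ $6.6726 each)
Total COGS = $527.38 + $2,694.20 = $3,221.58
Ending inventory (cost pool remaining) = $2,822.52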